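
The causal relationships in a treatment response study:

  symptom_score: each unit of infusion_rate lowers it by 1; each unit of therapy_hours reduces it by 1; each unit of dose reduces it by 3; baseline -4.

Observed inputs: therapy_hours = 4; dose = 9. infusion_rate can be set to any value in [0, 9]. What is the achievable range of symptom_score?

-44 to -35

Substituting into the symptom_score equation gives symptom_score = -infusion_rate - 35.
Linear in infusion_rate, so extremes are at the endpoints: infusion_rate = 0 gives symptom_score = -35; infusion_rate = 9 gives symptom_score = -44.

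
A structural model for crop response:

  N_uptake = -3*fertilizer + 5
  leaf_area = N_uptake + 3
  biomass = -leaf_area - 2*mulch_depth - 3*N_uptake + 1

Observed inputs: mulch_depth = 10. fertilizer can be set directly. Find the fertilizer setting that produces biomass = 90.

fertilizer = 11

Substituting into the leaf_area equation gives leaf_area = -3*fertilizer + 8.
Substituting into the biomass equation gives biomass = 12*fertilizer - 42.
Solve 12*fertilizer - 42 = 90: fertilizer = (90 + 42) / 12 = 11.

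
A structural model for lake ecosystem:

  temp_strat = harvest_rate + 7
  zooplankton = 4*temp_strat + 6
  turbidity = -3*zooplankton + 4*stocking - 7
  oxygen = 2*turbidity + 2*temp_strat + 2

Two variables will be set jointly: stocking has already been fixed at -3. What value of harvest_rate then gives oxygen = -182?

harvest_rate = -2

With stocking held at -3:
Substituting into the zooplankton equation gives zooplankton = 4*harvest_rate + 34.
This gives turbidity = -12*harvest_rate - 121.
Substituting into the oxygen equation gives oxygen = -22*harvest_rate - 226.
Solve -22*harvest_rate - 226 = -182: harvest_rate = (-182 + 226) / -22 = -2.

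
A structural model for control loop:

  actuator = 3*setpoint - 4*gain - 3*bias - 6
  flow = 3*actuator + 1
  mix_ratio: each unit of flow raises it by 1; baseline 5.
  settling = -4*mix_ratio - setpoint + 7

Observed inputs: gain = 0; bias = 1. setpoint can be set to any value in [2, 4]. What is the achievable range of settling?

-57 to 17

Substituting into the actuator equation gives actuator = 3*setpoint - 9.
So flow = 9*setpoint - 26.
This gives mix_ratio = 9*setpoint - 21.
Substituting into the settling equation gives settling = -37*setpoint + 91.
Linear in setpoint, so extremes are at the endpoints: setpoint = 2 gives settling = 17; setpoint = 4 gives settling = -57.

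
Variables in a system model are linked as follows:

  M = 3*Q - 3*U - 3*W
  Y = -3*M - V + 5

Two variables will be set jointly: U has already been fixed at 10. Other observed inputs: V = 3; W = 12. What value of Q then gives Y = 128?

With U held at 10:
Substituting into the M equation gives M = 3*Q - 66.
Substituting into the Y equation gives Y = -9*Q + 200.
Solve -9*Q + 200 = 128: Q = (128 - 200) / -9 = 8.

Q = 8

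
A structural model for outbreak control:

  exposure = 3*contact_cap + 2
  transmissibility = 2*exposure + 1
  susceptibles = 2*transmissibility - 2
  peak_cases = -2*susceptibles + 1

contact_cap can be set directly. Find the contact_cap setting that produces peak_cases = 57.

contact_cap = -3

Substituting into the transmissibility equation gives transmissibility = 6*contact_cap + 5.
Substituting into the susceptibles equation gives susceptibles = 12*contact_cap + 8.
This gives peak_cases = -24*contact_cap - 15.
Solve -24*contact_cap - 15 = 57: contact_cap = (57 + 15) / -24 = -3.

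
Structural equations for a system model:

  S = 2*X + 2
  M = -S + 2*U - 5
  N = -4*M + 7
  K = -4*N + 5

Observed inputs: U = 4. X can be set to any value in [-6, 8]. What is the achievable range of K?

Substituting into the M equation gives M = -2*X + 1.
So N = 8*X + 3.
K becomes -32*X - 7.
Linear in X, so extremes are at the endpoints: X = -6 gives K = 185; X = 8 gives K = -263.

-263 to 185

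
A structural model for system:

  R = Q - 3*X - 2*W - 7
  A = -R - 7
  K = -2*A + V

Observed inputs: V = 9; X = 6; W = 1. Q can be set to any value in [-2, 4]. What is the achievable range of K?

Substituting into the R equation gives R = Q - 27.
This gives A = -Q + 20.
This gives K = 2*Q - 31.
Linear in Q, so extremes are at the endpoints: Q = -2 gives K = -35; Q = 4 gives K = -23.

-35 to -23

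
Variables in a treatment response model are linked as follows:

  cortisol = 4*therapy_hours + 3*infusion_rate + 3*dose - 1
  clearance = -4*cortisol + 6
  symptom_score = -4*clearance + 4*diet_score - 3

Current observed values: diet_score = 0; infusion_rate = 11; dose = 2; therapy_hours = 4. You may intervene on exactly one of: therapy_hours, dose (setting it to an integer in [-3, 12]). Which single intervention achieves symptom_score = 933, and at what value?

Intervening on therapy_hours: symptom_score = 64*therapy_hours + 581. Reaching 933 requires therapy_hours = 11/2, not an integer.
Intervening on dose: with other inputs at their observed values, symptom_score = 48*dose + 741. Solving for 933 gives dose = 4, within [-3, 12].

set dose = 4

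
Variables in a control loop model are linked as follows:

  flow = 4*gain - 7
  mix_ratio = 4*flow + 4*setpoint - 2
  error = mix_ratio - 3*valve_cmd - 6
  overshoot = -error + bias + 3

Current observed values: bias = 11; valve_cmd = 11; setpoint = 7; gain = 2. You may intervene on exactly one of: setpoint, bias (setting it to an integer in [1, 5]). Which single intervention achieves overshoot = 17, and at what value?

Intervening on setpoint: overshoot = -4*setpoint + 51. Reaching 17 requires setpoint = 17/2, not an integer.
Intervening on bias: with other inputs at their observed values, overshoot = bias + 12. Solving for 17 gives bias = 5, within [1, 5].

set bias = 5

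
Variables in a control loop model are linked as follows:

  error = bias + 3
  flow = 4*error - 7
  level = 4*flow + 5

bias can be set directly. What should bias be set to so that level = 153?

bias = 8

Substituting into the flow equation gives flow = 4*bias + 5.
So level = 16*bias + 25.
Solve 16*bias + 25 = 153: bias = (153 - 25) / 16 = 8.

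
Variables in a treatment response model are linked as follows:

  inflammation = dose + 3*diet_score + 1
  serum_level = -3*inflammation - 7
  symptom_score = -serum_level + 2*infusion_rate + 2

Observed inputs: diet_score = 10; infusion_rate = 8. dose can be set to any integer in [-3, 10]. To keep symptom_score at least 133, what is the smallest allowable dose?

Substituting into the inflammation equation gives inflammation = dose + 31.
serum_level becomes -3*dose - 100.
Substituting into the symptom_score equation gives symptom_score = 3*dose + 118.
Require 3*dose + 118 ≥ 133, so dose ≥ 5.
The smallest integer in [-3, 10] satisfying this is 5.

dose = 5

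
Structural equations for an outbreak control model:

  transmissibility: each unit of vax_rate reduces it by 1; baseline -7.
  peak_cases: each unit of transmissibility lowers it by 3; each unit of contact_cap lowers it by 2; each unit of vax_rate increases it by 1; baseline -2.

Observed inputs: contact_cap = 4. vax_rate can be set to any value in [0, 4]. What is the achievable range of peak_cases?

11 to 27

Substituting into the peak_cases equation gives peak_cases = 4*vax_rate + 11.
Linear in vax_rate, so extremes are at the endpoints: vax_rate = 0 gives peak_cases = 11; vax_rate = 4 gives peak_cases = 27.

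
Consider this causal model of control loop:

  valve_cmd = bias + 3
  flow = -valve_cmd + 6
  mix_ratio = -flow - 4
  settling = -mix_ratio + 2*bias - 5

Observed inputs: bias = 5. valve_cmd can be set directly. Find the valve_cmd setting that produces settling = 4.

valve_cmd = 11

Intervening on valve_cmd fixes its value directly, overriding its dependence on bias.
Substituting into the mix_ratio equation gives mix_ratio = valve_cmd - 10.
settling becomes -valve_cmd + 15.
Solve -valve_cmd + 15 = 4: valve_cmd = (4 - 15) / -1 = 11.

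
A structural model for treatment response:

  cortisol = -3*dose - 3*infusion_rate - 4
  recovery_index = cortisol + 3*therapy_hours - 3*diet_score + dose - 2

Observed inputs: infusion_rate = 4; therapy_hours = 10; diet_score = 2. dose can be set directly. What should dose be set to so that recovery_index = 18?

Substituting into the cortisol equation gives cortisol = -3*dose - 16.
recovery_index becomes -2*dose + 6.
Solve -2*dose + 6 = 18: dose = (18 - 6) / -2 = -6.

dose = -6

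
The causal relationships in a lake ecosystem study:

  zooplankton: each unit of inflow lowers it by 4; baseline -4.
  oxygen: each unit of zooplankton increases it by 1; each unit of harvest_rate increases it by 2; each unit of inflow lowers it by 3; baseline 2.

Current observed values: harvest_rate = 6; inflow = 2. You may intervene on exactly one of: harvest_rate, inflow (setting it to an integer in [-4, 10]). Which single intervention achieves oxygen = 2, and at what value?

Intervening on harvest_rate: with other inputs at their observed values, oxygen = 2*harvest_rate - 16. Solving for 2 gives harvest_rate = 9, within [-4, 10].
Intervening on inflow: oxygen = -7*inflow + 10. Reaching 2 requires inflow = 8/7, not an integer.

set harvest_rate = 9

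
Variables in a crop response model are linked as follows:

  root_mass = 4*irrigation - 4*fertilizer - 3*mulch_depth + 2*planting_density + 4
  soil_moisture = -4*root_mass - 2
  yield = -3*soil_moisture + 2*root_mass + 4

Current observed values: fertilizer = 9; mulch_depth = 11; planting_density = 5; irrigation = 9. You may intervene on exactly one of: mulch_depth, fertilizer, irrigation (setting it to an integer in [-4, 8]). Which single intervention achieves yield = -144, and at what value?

Intervening on mulch_depth: yield = -42*mulch_depth + 206. Reaching -144 requires mulch_depth = 25/3, not an integer.
Intervening on fertilizer: with other inputs at their observed values, yield = -56*fertilizer + 248. Solving for -144 gives fertilizer = 7, within [-4, 8].
Intervening on irrigation: yield = 56*irrigation - 760. Reaching -144 requires irrigation = 11, outside [-4, 8].

set fertilizer = 7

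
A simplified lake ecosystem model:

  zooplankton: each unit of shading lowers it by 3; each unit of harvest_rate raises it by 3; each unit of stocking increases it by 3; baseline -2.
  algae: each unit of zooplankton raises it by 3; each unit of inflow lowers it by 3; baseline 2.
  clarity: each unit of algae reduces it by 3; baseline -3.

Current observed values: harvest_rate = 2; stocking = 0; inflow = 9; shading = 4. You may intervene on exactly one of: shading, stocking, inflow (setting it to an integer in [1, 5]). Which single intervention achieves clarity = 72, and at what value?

set inflow = 1

Intervening on shading: clarity = 27*shading + 36. Reaching 72 requires shading = 4/3, not an integer.
Intervening on stocking: clarity = -27*stocking + 144. Reaching 72 requires stocking = 8/3, not an integer.
Intervening on inflow: with other inputs at their observed values, clarity = 9*inflow + 63. Solving for 72 gives inflow = 1, within [1, 5].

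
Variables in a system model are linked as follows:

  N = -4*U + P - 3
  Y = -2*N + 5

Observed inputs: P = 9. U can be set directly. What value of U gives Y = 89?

Substituting into the N equation gives N = -4*U + 6.
Substituting into the Y equation gives Y = 8*U - 7.
Solve 8*U - 7 = 89: U = (89 + 7) / 8 = 12.

U = 12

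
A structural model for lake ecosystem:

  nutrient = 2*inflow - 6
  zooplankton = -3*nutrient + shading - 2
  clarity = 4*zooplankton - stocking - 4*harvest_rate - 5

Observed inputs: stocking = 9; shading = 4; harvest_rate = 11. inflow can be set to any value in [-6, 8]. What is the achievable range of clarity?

Substituting into the zooplankton equation gives zooplankton = -6*inflow + 20.
Substituting into the clarity equation gives clarity = -24*inflow + 22.
Linear in inflow, so extremes are at the endpoints: inflow = -6 gives clarity = 166; inflow = 8 gives clarity = -170.

-170 to 166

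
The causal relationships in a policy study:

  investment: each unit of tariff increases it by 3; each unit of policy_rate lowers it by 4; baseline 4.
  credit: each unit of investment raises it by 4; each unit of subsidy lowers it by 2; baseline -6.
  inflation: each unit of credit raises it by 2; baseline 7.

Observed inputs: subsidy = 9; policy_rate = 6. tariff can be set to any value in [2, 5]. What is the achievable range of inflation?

-153 to -81

Substituting into the investment equation gives investment = 3*tariff - 20.
This gives credit = 12*tariff - 104.
Substituting into the inflation equation gives inflation = 24*tariff - 201.
Linear in tariff, so extremes are at the endpoints: tariff = 2 gives inflation = -153; tariff = 5 gives inflation = -81.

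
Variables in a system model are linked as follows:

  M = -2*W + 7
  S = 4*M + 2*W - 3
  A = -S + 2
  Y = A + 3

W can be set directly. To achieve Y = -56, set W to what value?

Substituting into the S equation gives S = -6*W + 25.
This gives A = 6*W - 23.
So Y = 6*W - 20.
Solve 6*W - 20 = -56: W = (-56 + 20) / 6 = -6.

W = -6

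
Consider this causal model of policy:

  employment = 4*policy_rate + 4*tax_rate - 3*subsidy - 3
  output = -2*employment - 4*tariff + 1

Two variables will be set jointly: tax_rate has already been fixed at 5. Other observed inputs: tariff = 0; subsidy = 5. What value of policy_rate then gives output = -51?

With tax_rate held at 5:
Substituting into the employment equation gives employment = 4*policy_rate + 2.
This gives output = -8*policy_rate - 3.
Solve -8*policy_rate - 3 = -51: policy_rate = (-51 + 3) / -8 = 6.

policy_rate = 6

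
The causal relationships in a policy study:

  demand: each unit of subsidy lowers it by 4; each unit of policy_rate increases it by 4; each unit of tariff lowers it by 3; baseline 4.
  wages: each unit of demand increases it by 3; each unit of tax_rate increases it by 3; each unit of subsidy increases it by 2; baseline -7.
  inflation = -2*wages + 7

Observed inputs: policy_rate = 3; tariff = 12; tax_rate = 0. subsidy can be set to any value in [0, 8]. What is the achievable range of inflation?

141 to 301

Substituting into the demand equation gives demand = -4*subsidy - 20.
Substituting into the wages equation gives wages = -10*subsidy - 67.
This gives inflation = 20*subsidy + 141.
Linear in subsidy, so extremes are at the endpoints: subsidy = 0 gives inflation = 141; subsidy = 8 gives inflation = 301.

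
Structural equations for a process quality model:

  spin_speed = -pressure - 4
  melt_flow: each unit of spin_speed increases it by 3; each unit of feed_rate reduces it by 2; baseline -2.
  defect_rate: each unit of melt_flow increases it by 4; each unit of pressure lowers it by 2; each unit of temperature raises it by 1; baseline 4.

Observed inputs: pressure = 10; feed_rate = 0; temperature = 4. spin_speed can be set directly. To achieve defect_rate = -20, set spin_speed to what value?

spin_speed = 0

Intervening on spin_speed fixes its value directly, overriding its dependence on pressure.
Substituting into the melt_flow equation gives melt_flow = 3*spin_speed - 2.
Substituting into the defect_rate equation gives defect_rate = 12*spin_speed - 20.
Solve 12*spin_speed - 20 = -20: spin_speed = (-20 + 20) / 12 = 0.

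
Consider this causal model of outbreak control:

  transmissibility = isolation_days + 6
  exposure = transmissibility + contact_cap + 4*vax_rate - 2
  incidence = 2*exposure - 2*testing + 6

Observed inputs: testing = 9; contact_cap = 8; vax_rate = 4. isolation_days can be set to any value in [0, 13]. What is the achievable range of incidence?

44 to 70

Substituting into the exposure equation gives exposure = isolation_days + 28.
Substituting into the incidence equation gives incidence = 2*isolation_days + 44.
Linear in isolation_days, so extremes are at the endpoints: isolation_days = 0 gives incidence = 44; isolation_days = 13 gives incidence = 70.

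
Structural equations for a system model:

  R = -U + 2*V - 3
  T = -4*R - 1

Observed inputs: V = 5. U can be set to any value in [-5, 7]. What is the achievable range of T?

-49 to -1

Substituting into the R equation gives R = -U + 7.
Substituting into the T equation gives T = 4*U - 29.
Linear in U, so extremes are at the endpoints: U = -5 gives T = -49; U = 7 gives T = -1.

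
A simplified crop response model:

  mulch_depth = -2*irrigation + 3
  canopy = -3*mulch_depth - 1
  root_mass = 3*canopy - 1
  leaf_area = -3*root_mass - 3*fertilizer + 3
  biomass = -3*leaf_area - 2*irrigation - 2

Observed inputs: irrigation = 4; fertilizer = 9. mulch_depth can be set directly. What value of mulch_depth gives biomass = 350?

Intervening on mulch_depth fixes its value directly, overriding its dependence on irrigation.
Substituting into the root_mass equation gives root_mass = -9*mulch_depth - 4.
leaf_area becomes 27*mulch_depth - 12.
Substituting into the biomass equation gives biomass = -81*mulch_depth + 26.
Solve -81*mulch_depth + 26 = 350: mulch_depth = (350 - 26) / -81 = -4.

mulch_depth = -4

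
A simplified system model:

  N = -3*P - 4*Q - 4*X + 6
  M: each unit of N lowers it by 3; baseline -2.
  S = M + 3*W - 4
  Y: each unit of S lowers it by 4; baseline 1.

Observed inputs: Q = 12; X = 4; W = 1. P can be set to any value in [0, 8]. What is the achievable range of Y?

Substituting into the N equation gives N = -3*P - 58.
So M = 9*P + 172.
This gives S = 9*P + 171.
Substituting into the Y equation gives Y = -36*P - 683.
Linear in P, so extremes are at the endpoints: P = 0 gives Y = -683; P = 8 gives Y = -971.

-971 to -683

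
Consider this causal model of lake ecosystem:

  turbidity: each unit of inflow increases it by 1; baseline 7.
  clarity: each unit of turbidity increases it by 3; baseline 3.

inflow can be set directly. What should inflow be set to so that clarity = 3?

inflow = -7

Substituting into the clarity equation gives clarity = 3*inflow + 24.
Solve 3*inflow + 24 = 3: inflow = (3 - 24) / 3 = -7.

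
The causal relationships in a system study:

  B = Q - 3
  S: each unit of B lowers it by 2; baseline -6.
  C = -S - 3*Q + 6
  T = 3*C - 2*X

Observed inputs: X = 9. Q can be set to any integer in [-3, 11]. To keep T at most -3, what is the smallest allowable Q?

Substituting into the S equation gives S = -2*Q.
Substituting into the C equation gives C = -Q + 6.
This gives T = -3*Q.
Require -3*Q ≤ -3, so Q ≥ 1.
The smallest integer in [-3, 11] satisfying this is 1.

Q = 1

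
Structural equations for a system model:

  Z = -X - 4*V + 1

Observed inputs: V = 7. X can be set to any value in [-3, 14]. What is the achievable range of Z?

Substituting into the Z equation gives Z = -X - 27.
Linear in X, so extremes are at the endpoints: X = -3 gives Z = -24; X = 14 gives Z = -41.

-41 to -24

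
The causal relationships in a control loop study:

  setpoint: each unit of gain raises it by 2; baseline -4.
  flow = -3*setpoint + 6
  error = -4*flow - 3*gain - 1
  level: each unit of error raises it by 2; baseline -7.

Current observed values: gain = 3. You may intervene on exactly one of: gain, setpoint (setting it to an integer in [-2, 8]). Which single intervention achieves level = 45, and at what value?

set setpoint = 5

Intervening on gain: level = 42*gain - 153. Reaching 45 requires gain = 33/7, not an integer.
Intervening on setpoint: with other inputs at their observed values, level = 24*setpoint - 75. Solving for 45 gives setpoint = 5, within [-2, 8].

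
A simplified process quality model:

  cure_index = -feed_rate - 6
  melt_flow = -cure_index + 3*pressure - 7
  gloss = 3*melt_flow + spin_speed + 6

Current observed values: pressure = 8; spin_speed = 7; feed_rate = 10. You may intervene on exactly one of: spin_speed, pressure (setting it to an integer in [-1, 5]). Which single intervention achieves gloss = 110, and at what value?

set spin_speed = 5

Intervening on spin_speed: with other inputs at their observed values, gloss = spin_speed + 105. Solving for 110 gives spin_speed = 5, within [-1, 5].
Intervening on pressure: gloss = 9*pressure + 40. Reaching 110 requires pressure = 70/9, not an integer.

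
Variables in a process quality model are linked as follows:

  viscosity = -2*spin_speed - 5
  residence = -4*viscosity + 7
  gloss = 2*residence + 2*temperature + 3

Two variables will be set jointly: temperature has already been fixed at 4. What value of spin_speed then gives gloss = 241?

With temperature held at 4:
Substituting into the residence equation gives residence = 8*spin_speed + 27.
Substituting into the gloss equation gives gloss = 16*spin_speed + 65.
Solve 16*spin_speed + 65 = 241: spin_speed = (241 - 65) / 16 = 11.

spin_speed = 11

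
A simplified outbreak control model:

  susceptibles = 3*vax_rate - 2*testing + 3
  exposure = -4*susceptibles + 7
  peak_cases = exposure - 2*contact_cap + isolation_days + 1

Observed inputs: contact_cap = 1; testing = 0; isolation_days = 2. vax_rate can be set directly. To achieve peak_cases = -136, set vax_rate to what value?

Substituting into the susceptibles equation gives susceptibles = 3*vax_rate + 3.
Substituting into the exposure equation gives exposure = -12*vax_rate - 5.
This gives peak_cases = -12*vax_rate - 4.
Solve -12*vax_rate - 4 = -136: vax_rate = (-136 + 4) / -12 = 11.

vax_rate = 11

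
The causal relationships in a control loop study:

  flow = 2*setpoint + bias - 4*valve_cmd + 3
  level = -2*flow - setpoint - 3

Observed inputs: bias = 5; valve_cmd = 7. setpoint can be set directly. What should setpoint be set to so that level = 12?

Substituting into the flow equation gives flow = 2*setpoint - 20.
So level = -5*setpoint + 37.
Solve -5*setpoint + 37 = 12: setpoint = (12 - 37) / -5 = 5.

setpoint = 5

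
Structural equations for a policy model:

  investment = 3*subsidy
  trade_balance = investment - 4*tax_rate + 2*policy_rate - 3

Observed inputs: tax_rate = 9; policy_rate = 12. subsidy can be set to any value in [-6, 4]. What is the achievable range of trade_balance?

-33 to -3

Substituting into the trade_balance equation gives trade_balance = 3*subsidy - 15.
Linear in subsidy, so extremes are at the endpoints: subsidy = -6 gives trade_balance = -33; subsidy = 4 gives trade_balance = -3.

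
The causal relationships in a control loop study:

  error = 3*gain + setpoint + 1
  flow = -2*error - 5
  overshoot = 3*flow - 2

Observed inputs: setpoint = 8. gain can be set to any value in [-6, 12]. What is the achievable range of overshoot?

Substituting into the error equation gives error = 3*gain + 9.
Substituting into the flow equation gives flow = -6*gain - 23.
This gives overshoot = -18*gain - 71.
Linear in gain, so extremes are at the endpoints: gain = -6 gives overshoot = 37; gain = 12 gives overshoot = -287.

-287 to 37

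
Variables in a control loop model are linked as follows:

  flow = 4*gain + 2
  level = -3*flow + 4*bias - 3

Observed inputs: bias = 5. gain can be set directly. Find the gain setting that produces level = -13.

Substituting into the level equation gives level = -12*gain + 11.
Solve -12*gain + 11 = -13: gain = (-13 - 11) / -12 = 2.

gain = 2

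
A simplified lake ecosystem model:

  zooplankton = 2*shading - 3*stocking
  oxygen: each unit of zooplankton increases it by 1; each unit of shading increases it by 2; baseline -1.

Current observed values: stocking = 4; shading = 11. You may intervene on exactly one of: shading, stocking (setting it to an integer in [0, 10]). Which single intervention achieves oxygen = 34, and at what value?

set stocking = 3

Intervening on shading: oxygen = 4*shading - 13. Reaching 34 requires shading = 47/4, not an integer.
Intervening on stocking: with other inputs at their observed values, oxygen = -3*stocking + 43. Solving for 34 gives stocking = 3, within [0, 10].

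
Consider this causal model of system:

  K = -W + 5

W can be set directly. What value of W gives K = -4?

W = 9

Solve -W + 5 = -4: W = (-4 - 5) / -1 = 9.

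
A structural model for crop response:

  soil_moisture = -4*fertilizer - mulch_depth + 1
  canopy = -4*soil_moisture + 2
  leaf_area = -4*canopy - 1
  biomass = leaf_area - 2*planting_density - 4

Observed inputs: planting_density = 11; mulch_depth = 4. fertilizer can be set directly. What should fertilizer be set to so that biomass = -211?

Substituting into the soil_moisture equation gives soil_moisture = -4*fertilizer - 3.
So canopy = 16*fertilizer + 14.
Substituting into the leaf_area equation gives leaf_area = -64*fertilizer - 57.
biomass becomes -64*fertilizer - 83.
Solve -64*fertilizer - 83 = -211: fertilizer = (-211 + 83) / -64 = 2.

fertilizer = 2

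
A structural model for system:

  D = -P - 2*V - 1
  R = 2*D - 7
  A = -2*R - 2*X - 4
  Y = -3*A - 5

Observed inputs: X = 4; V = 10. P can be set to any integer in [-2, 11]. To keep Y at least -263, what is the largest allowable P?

P = 0

Substituting into the D equation gives D = -P - 21.
Substituting into the R equation gives R = -2*P - 49.
Substituting into the A equation gives A = 4*P + 86.
So Y = -12*P - 263.
Require -12*P - 263 ≥ -263, so P ≤ 0.
The largest integer in [-2, 11] satisfying this is 0.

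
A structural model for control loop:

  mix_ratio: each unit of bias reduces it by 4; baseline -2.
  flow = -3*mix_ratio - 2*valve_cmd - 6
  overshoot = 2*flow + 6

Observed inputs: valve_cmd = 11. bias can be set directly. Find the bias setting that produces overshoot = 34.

bias = 3

Substituting into the flow equation gives flow = 12*bias - 22.
Substituting into the overshoot equation gives overshoot = 24*bias - 38.
Solve 24*bias - 38 = 34: bias = (34 + 38) / 24 = 3.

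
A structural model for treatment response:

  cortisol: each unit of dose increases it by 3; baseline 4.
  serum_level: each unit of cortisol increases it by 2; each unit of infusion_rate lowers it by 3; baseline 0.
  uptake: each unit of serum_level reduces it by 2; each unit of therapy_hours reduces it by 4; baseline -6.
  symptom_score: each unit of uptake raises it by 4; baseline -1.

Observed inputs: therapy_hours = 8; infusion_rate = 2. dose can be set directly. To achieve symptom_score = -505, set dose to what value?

dose = 7

Substituting into the serum_level equation gives serum_level = 6*dose + 2.
Substituting into the uptake equation gives uptake = -12*dose - 42.
This gives symptom_score = -48*dose - 169.
Solve -48*dose - 169 = -505: dose = (-505 + 169) / -48 = 7.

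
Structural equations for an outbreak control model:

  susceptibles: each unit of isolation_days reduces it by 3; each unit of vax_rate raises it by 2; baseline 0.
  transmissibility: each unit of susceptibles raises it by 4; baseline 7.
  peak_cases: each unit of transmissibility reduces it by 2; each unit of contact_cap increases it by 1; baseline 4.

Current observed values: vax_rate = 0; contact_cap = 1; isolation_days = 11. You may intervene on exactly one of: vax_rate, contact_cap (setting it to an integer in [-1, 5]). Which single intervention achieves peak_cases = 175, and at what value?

Intervening on vax_rate: with other inputs at their observed values, peak_cases = -16*vax_rate + 255. Solving for 175 gives vax_rate = 5, within [-1, 5].
Intervening on contact_cap: peak_cases = contact_cap + 254. Reaching 175 requires contact_cap = -79, outside [-1, 5].

set vax_rate = 5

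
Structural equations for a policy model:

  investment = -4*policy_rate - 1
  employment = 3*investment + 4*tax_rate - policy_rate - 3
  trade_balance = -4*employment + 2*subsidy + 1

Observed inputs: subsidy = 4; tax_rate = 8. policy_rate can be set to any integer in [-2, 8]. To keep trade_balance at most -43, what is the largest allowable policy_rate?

policy_rate = 1

Substituting into the employment equation gives employment = -13*policy_rate + 26.
So trade_balance = 52*policy_rate - 95.
Require 52*policy_rate - 95 ≤ -43, so policy_rate ≤ 1.
The largest integer in [-2, 8] satisfying this is 1.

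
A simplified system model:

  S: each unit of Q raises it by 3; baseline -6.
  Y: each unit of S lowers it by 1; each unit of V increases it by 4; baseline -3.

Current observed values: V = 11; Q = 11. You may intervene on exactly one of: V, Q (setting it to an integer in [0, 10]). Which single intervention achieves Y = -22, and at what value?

set V = 2

Intervening on V: with other inputs at their observed values, Y = 4*V - 30. Solving for -22 gives V = 2, within [0, 10].
Intervening on Q: Y = -3*Q + 47. Reaching -22 requires Q = 23, outside [0, 10].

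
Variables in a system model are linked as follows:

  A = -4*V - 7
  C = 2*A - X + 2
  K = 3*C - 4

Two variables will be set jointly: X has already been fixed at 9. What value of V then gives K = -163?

V = 4

With X held at 9:
Substituting into the C equation gives C = -8*V - 21.
So K = -24*V - 67.
Solve -24*V - 67 = -163: V = (-163 + 67) / -24 = 4.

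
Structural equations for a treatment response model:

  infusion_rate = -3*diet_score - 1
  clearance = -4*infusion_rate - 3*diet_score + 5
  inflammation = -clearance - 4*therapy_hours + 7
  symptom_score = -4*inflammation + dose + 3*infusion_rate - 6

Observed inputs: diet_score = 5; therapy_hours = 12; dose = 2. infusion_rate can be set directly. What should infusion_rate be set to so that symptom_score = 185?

Intervening on infusion_rate fixes its value directly, overriding its dependence on diet_score.
Substituting into the clearance equation gives clearance = -4*infusion_rate - 10.
This gives inflammation = 4*infusion_rate - 31.
Substituting into the symptom_score equation gives symptom_score = -13*infusion_rate + 120.
Solve -13*infusion_rate + 120 = 185: infusion_rate = (185 - 120) / -13 = -5.

infusion_rate = -5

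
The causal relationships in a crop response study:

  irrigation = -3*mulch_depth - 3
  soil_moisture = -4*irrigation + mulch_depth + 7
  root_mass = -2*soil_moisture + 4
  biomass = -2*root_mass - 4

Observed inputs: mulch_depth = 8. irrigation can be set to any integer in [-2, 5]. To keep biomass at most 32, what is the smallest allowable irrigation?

irrigation = 1

Intervening on irrigation fixes its value directly, overriding its dependence on mulch_depth.
Substituting into the soil_moisture equation gives soil_moisture = -4*irrigation + 15.
So root_mass = 8*irrigation - 26.
Substituting into the biomass equation gives biomass = -16*irrigation + 48.
Require -16*irrigation + 48 ≤ 32, so irrigation ≥ 1.
The smallest integer in [-2, 5] satisfying this is 1.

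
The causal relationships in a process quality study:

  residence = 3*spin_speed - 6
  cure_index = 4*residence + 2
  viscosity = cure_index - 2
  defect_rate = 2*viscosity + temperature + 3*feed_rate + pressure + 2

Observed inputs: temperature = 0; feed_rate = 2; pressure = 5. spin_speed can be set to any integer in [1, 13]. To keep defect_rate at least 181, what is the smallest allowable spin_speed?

Substituting into the cure_index equation gives cure_index = 12*spin_speed - 22.
This gives viscosity = 12*spin_speed - 24.
Substituting into the defect_rate equation gives defect_rate = 24*spin_speed - 35.
Require 24*spin_speed - 35 ≥ 181, so spin_speed ≥ 9.
The smallest integer in [1, 13] satisfying this is 9.

spin_speed = 9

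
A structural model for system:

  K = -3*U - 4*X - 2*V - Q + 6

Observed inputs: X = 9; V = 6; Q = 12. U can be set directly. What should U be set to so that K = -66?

Substituting into the K equation gives K = -3*U - 54.
Solve -3*U - 54 = -66: U = (-66 + 54) / -3 = 4.

U = 4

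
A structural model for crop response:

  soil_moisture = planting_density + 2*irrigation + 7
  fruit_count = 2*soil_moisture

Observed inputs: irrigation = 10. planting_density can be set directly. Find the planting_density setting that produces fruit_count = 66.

Substituting into the soil_moisture equation gives soil_moisture = planting_density + 27.
fruit_count becomes 2*planting_density + 54.
Solve 2*planting_density + 54 = 66: planting_density = (66 - 54) / 2 = 6.

planting_density = 6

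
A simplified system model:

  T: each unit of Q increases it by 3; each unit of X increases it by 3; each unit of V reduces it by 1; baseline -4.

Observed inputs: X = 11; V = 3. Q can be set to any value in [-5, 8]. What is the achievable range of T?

11 to 50

Substituting into the T equation gives T = 3*Q + 26.
Linear in Q, so extremes are at the endpoints: Q = -5 gives T = 11; Q = 8 gives T = 50.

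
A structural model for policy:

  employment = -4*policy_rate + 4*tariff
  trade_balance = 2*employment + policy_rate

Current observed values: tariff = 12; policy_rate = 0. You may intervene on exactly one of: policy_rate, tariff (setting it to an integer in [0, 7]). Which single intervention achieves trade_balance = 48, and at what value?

set tariff = 6

Intervening on policy_rate: trade_balance = -7*policy_rate + 96. Reaching 48 requires policy_rate = 48/7, not an integer.
Intervening on tariff: with other inputs at their observed values, trade_balance = 8*tariff. Solving for 48 gives tariff = 6, within [0, 7].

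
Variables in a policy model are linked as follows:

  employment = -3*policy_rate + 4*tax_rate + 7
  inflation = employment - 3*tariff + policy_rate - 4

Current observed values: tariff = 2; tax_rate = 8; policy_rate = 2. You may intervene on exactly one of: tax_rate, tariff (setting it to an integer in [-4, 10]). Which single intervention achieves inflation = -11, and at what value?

set tax_rate = -1

Intervening on tax_rate: with other inputs at their observed values, inflation = 4*tax_rate - 7. Solving for -11 gives tax_rate = -1, within [-4, 10].
Intervening on tariff: inflation = -3*tariff + 31. Reaching -11 requires tariff = 14, outside [-4, 10].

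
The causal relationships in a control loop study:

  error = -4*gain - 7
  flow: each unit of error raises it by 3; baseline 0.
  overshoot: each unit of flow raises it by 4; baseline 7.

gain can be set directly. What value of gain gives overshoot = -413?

gain = 7

Substituting into the flow equation gives flow = -12*gain - 21.
So overshoot = -48*gain - 77.
Solve -48*gain - 77 = -413: gain = (-413 + 77) / -48 = 7.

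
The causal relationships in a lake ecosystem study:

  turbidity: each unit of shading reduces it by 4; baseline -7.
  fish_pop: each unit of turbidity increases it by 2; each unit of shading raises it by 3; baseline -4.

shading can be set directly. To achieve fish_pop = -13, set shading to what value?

shading = -1

Substituting into the fish_pop equation gives fish_pop = -5*shading - 18.
Solve -5*shading - 18 = -13: shading = (-13 + 18) / -5 = -1.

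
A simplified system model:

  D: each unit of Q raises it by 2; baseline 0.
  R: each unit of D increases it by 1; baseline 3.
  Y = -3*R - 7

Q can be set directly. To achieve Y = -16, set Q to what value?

Substituting into the R equation gives R = 2*Q + 3.
Substituting into the Y equation gives Y = -6*Q - 16.
Solve -6*Q - 16 = -16: Q = (-16 + 16) / -6 = 0.

Q = 0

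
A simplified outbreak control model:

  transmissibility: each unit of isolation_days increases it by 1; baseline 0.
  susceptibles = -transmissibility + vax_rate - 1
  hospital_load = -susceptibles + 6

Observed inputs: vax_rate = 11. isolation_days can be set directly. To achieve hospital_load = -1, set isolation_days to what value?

Substituting into the susceptibles equation gives susceptibles = -isolation_days + 10.
Substituting into the hospital_load equation gives hospital_load = isolation_days - 4.
Solve isolation_days - 4 = -1: isolation_days = (-1 + 4) / 1 = 3.

isolation_days = 3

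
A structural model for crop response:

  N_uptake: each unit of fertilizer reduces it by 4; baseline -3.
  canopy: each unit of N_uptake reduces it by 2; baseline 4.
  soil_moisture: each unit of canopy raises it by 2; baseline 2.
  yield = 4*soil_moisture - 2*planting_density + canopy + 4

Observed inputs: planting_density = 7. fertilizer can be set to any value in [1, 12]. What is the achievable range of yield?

160 to 952

Substituting into the canopy equation gives canopy = 8*fertilizer + 10.
soil_moisture becomes 16*fertilizer + 22.
So yield = 72*fertilizer + 88.
Linear in fertilizer, so extremes are at the endpoints: fertilizer = 1 gives yield = 160; fertilizer = 12 gives yield = 952.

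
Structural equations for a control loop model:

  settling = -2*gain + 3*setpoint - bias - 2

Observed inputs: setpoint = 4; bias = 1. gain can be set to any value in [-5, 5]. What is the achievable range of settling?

Substituting into the settling equation gives settling = -2*gain + 9.
Linear in gain, so extremes are at the endpoints: gain = -5 gives settling = 19; gain = 5 gives settling = -1.

-1 to 19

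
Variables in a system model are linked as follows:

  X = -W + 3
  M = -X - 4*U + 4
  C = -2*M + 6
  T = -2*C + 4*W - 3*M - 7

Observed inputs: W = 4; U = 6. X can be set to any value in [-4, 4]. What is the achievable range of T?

Intervening on X fixes its value directly, overriding its dependence on W.
Substituting into the M equation gives M = -X - 20.
So C = 2*X + 46.
This gives T = -X - 23.
Linear in X, so extremes are at the endpoints: X = -4 gives T = -19; X = 4 gives T = -27.

-27 to -19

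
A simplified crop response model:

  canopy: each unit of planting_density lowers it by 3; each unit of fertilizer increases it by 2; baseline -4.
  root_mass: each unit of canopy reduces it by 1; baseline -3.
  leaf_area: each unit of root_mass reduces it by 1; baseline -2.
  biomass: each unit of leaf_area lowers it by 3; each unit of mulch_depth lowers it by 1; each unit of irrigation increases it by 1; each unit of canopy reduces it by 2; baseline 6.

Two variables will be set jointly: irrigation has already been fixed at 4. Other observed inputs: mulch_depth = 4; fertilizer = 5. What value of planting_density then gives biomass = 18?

With irrigation held at 4:
Substituting into the canopy equation gives canopy = -3*planting_density + 6.
Substituting into the root_mass equation gives root_mass = 3*planting_density - 9.
Substituting into the leaf_area equation gives leaf_area = -3*planting_density + 7.
Substituting into the biomass equation gives biomass = 15*planting_density - 27.
Solve 15*planting_density - 27 = 18: planting_density = (18 + 27) / 15 = 3.

planting_density = 3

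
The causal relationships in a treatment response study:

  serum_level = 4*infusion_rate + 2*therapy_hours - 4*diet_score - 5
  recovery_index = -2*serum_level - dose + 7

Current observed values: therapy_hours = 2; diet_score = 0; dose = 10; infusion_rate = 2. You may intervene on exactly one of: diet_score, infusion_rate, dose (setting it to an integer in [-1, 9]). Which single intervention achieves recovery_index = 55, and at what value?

set diet_score = 9

Intervening on diet_score: with other inputs at their observed values, recovery_index = 8*diet_score - 17. Solving for 55 gives diet_score = 9, within [-1, 9].
Intervening on infusion_rate: recovery_index = -8*infusion_rate - 1. Reaching 55 requires infusion_rate = -7, outside [-1, 9].
Intervening on dose: recovery_index = -dose - 7. Reaching 55 requires dose = -62, outside [-1, 9].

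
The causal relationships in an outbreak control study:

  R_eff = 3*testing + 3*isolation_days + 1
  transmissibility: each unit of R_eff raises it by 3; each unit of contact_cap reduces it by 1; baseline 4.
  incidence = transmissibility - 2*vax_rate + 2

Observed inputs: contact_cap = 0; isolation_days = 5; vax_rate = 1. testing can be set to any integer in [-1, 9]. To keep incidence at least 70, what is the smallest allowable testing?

Substituting into the R_eff equation gives R_eff = 3*testing + 16.
transmissibility becomes 9*testing + 52.
incidence becomes 9*testing + 52.
Require 9*testing + 52 ≥ 70, so testing ≥ 2.
The smallest integer in [-1, 9] satisfying this is 2.

testing = 2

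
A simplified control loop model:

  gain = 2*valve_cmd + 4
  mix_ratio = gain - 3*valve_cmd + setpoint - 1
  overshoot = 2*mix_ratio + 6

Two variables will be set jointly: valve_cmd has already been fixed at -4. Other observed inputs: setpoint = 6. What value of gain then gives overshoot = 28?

gain = -6

With valve_cmd held at -4:
Intervening on gain fixes its value directly, overriding its dependence on valve_cmd.
Substituting into the mix_ratio equation gives mix_ratio = gain + 17.
Substituting into the overshoot equation gives overshoot = 2*gain + 40.
Solve 2*gain + 40 = 28: gain = (28 - 40) / 2 = -6.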